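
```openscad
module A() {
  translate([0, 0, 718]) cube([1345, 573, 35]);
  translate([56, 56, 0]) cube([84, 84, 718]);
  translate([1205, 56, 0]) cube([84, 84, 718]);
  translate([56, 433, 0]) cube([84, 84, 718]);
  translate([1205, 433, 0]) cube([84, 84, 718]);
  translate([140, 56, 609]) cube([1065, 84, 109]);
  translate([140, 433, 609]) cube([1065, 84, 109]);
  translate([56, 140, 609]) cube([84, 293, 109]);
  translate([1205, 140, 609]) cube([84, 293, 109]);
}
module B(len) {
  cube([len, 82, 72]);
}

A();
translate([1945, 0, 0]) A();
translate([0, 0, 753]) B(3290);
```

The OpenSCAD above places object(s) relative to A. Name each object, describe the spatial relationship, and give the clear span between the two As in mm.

Second table starts at x = 1945; first ends at x = 1345; clear span = 1945 − 1345 = 600 mm.

A is a table. B is a beam. A beam spans the tops of two tables. The clear span between the two tables is 600 mm.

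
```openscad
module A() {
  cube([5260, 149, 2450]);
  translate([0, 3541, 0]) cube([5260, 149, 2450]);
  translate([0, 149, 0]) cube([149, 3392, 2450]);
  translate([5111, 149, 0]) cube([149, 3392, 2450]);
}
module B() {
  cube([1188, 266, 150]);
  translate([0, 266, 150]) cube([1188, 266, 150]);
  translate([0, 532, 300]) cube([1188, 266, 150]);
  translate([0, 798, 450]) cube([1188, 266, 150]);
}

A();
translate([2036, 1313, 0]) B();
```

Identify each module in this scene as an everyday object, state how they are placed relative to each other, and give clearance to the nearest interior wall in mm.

A is a house frame. B is a staircase. The staircase sits inside the house frame, centred. The clearance to the nearest interior wall is 1164 mm.

Clearances: x = 1887, y = 1164; minimum 1164 mm.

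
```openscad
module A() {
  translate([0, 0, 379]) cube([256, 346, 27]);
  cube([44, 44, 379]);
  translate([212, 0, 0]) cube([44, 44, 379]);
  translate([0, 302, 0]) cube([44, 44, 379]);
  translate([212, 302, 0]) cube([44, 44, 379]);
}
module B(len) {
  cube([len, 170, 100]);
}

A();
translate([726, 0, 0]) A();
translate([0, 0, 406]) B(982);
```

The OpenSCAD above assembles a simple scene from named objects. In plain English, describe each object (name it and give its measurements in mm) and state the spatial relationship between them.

A is a four-legged stool. The seat is a 256×346×27 mm slab whose top surface is at z = 406 mm; four square legs, each 44×44 mm in cross-section, run from the floor (z = 0) to the underside of the seat, each flush with a corner of the seat.

B is a rectangular beam 982 mm long (x), 170 mm deep (y), 100 mm thick (z).

The beam spans the tops of two stools placed 470 mm apart, resting at z = 406 mm.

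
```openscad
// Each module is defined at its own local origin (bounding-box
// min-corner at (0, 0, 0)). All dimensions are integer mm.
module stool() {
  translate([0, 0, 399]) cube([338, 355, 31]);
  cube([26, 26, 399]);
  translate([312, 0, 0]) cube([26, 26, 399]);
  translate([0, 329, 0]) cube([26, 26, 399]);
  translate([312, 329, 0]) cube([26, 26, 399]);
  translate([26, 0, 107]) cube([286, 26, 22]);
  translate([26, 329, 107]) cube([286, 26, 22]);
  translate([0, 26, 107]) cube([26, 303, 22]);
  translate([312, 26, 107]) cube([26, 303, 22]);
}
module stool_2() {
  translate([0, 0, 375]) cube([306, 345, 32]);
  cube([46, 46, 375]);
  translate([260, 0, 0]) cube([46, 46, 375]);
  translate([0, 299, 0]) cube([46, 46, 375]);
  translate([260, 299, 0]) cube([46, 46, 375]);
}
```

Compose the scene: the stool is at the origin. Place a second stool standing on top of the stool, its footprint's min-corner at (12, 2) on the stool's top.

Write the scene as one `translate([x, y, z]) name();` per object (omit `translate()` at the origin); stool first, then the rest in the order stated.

stool();
translate([12, 2, 430]) stool_2();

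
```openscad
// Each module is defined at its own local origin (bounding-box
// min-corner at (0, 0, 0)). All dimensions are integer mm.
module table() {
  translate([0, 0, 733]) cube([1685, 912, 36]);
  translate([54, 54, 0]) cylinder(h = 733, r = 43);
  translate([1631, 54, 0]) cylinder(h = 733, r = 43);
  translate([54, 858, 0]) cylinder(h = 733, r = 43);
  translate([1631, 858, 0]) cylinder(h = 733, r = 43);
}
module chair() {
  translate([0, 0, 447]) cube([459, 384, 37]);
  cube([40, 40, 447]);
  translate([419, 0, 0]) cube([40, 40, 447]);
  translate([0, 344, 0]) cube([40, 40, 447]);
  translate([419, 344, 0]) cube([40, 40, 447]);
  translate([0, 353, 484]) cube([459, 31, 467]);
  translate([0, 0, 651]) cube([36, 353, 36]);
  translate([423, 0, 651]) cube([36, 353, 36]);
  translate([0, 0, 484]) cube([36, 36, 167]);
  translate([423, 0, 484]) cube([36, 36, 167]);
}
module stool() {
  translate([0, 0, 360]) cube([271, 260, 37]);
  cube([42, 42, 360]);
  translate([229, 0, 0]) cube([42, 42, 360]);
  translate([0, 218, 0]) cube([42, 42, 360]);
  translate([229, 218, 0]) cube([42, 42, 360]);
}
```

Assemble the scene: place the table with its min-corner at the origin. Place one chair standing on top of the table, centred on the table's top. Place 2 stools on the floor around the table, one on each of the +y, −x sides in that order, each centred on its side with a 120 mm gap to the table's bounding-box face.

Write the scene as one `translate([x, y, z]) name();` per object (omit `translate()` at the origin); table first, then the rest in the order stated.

table();
translate([613, 264, 769]) chair();
translate([707, 1032, 0]) stool();
translate([-391, 326, 0]) stool();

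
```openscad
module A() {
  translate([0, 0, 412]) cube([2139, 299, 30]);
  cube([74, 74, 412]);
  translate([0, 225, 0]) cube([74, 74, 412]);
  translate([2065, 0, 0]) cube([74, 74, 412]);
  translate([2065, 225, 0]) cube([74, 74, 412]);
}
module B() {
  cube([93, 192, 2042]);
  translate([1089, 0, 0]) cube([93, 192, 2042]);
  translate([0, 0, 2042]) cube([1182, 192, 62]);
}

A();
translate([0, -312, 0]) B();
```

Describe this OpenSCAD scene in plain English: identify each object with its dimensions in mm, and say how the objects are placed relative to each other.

A is a bench: a 2139×299 mm seat slab, 30 mm thick, top at z = 442 mm, on four 74×74 mm square legs flush with the seat corners and standing on z = 0.

B is a door frame. The clear opening is 996 mm wide and 2042 mm high. Two 93 mm wide jambs, 192 mm deep, stand either side of the opening from the floor to the top of the opening. A 62 mm thick head sits across the top of both jambs, spanning the full outside width of the frame.

The door frame is on the floor beside the bench on its −y side.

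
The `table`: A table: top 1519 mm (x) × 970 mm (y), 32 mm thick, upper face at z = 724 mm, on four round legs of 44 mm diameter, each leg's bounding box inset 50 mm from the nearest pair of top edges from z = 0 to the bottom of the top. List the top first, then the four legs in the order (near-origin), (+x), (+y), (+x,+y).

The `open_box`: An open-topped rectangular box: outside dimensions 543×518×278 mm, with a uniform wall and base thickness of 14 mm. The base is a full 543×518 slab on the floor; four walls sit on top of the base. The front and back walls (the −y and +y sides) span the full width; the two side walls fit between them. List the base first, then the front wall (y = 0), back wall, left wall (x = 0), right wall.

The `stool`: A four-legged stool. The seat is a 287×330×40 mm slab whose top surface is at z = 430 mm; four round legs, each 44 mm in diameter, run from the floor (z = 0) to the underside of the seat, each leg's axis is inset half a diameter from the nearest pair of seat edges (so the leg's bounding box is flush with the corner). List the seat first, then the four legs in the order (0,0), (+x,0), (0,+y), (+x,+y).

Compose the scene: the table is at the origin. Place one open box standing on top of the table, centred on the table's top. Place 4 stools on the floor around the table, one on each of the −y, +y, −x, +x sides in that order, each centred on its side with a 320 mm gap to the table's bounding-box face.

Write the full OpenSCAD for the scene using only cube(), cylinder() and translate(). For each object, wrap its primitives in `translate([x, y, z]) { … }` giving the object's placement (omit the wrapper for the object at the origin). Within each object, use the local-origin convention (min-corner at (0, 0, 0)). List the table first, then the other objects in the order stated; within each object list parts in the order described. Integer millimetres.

translate([0, 0, 692]) cube([1519, 970, 32]);
translate([72, 72, 0]) cylinder(h = 692, r = 22);
translate([1447, 72, 0]) cylinder(h = 692, r = 22);
translate([72, 898, 0]) cylinder(h = 692, r = 22);
translate([1447, 898, 0]) cylinder(h = 692, r = 22);
translate([488, 226, 724]) {
  cube([543, 518, 14]);
  translate([0, 0, 14]) cube([543, 14, 264]);
  translate([0, 504, 14]) cube([543, 14, 264]);
  translate([0, 14, 14]) cube([14, 490, 264]);
  translate([529, 14, 14]) cube([14, 490, 264]);
}
translate([616, -650, 0]) {
  translate([0, 0, 390]) cube([287, 330, 40]);
  translate([22, 22, 0]) cylinder(h = 390, r = 22);
  translate([265, 22, 0]) cylinder(h = 390, r = 22);
  translate([22, 308, 0]) cylinder(h = 390, r = 22);
  translate([265, 308, 0]) cylinder(h = 390, r = 22);
}
translate([616, 1290, 0]) {
  translate([0, 0, 390]) cube([287, 330, 40]);
  translate([22, 22, 0]) cylinder(h = 390, r = 22);
  translate([265, 22, 0]) cylinder(h = 390, r = 22);
  translate([22, 308, 0]) cylinder(h = 390, r = 22);
  translate([265, 308, 0]) cylinder(h = 390, r = 22);
}
translate([-607, 320, 0]) {
  translate([0, 0, 390]) cube([287, 330, 40]);
  translate([22, 22, 0]) cylinder(h = 390, r = 22);
  translate([265, 22, 0]) cylinder(h = 390, r = 22);
  translate([22, 308, 0]) cylinder(h = 390, r = 22);
  translate([265, 308, 0]) cylinder(h = 390, r = 22);
}
translate([1839, 320, 0]) {
  translate([0, 0, 390]) cube([287, 330, 40]);
  translate([22, 22, 0]) cylinder(h = 390, r = 22);
  translate([265, 22, 0]) cylinder(h = 390, r = 22);
  translate([22, 308, 0]) cylinder(h = 390, r = 22);
  translate([265, 308, 0]) cylinder(h = 390, r = 22);
}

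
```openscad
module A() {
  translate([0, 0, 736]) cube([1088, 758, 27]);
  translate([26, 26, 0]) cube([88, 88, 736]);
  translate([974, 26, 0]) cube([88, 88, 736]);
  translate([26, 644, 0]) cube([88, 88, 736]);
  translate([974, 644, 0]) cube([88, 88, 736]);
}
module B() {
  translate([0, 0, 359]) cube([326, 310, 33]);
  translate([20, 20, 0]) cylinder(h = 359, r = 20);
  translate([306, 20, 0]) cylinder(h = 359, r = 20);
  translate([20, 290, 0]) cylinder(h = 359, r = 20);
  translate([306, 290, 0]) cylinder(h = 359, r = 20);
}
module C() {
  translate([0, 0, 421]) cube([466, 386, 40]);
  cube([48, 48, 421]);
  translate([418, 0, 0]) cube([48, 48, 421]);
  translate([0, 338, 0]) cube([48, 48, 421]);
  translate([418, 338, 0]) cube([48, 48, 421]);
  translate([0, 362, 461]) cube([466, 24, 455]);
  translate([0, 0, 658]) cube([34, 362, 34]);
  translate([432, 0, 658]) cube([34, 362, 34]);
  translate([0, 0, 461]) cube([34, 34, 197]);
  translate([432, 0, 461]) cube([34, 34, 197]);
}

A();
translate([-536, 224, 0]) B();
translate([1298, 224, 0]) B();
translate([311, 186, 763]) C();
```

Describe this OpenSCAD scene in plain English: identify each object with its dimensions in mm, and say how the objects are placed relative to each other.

A is a table: top 1088 mm (x) × 758 mm (y), 27 mm thick, upper face at z = 763 mm, on four 88×88 mm square legs, each inset 26 mm from the nearest pair of top edges, running from z = 0 to the bottom of the top.

B is a four-legged stool. The seat is 326×310 mm, 33 mm thick, top at z = 392 mm. It stands on four round legs, each 40 mm in diameter, from z = 0 to the seat underside, each leg's axis is inset half a diameter from the nearest pair of seat edges (so the leg's bounding box is flush with the corner).

C is a chair: 466×386 mm seat, 40 mm thick, top at z = 461 mm, on four 48 mm square corner legs flush with the seat edges. A 24 mm thick backrest slab spans the full seat width, extending 455 mm above the seat top, its back face flush with the seat's +y edge. Two armrests of 34×34 mm section run along each side from the seat's front edge to the front of the backrest, top faces 231 mm above the seat top and outer faces flush with the seat's x-edges; a 34×34 mm post under the front of each armrest stands on the seat at the front corner.

Two stools sit around the table at the −x, +x sides. The chair is on top of the table, centred.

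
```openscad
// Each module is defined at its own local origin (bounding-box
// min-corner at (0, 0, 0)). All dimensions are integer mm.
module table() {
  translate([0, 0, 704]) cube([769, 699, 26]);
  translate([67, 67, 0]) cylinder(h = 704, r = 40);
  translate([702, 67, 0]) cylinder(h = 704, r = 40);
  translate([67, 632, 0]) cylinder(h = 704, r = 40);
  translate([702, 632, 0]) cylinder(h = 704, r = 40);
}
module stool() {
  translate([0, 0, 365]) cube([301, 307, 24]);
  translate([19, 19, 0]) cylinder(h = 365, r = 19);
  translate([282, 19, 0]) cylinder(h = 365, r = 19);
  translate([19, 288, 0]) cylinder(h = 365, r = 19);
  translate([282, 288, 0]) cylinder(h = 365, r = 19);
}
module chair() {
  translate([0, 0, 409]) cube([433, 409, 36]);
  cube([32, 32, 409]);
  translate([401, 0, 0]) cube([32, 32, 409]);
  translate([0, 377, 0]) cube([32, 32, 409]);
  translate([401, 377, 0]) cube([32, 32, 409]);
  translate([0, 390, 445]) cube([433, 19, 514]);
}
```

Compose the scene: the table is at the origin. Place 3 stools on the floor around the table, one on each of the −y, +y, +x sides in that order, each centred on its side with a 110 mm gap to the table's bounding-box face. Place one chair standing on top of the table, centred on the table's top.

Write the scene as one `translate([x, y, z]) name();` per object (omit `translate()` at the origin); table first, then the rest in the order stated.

table();
translate([234, -417, 0]) stool();
translate([234, 809, 0]) stool();
translate([879, 196, 0]) stool();
translate([168, 145, 730]) chair();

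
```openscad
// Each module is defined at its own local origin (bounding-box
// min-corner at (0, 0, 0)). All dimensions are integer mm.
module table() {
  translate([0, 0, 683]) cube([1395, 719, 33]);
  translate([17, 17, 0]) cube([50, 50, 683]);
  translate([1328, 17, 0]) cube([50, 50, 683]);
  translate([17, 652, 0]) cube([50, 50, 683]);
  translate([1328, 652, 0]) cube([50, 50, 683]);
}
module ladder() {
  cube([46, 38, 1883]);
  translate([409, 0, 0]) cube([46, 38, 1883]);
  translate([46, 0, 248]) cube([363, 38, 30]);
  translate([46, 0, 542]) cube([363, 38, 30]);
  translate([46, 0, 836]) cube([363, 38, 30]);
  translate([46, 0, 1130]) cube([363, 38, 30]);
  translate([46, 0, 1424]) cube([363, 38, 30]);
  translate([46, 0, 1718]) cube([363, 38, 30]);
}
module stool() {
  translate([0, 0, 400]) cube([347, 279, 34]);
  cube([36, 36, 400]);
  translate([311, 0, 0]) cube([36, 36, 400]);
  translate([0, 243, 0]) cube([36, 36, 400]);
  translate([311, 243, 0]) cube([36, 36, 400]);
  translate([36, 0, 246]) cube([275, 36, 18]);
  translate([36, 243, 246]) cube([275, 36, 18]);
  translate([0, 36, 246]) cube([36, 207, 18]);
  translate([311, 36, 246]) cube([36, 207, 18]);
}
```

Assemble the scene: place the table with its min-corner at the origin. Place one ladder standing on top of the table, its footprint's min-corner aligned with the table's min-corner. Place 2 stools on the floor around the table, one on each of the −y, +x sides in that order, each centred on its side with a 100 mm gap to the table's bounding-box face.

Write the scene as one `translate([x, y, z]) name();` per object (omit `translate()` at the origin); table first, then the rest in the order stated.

table();
translate([0, 0, 716]) ladder();
translate([524, -379, 0]) stool();
translate([1495, 220, 0]) stool();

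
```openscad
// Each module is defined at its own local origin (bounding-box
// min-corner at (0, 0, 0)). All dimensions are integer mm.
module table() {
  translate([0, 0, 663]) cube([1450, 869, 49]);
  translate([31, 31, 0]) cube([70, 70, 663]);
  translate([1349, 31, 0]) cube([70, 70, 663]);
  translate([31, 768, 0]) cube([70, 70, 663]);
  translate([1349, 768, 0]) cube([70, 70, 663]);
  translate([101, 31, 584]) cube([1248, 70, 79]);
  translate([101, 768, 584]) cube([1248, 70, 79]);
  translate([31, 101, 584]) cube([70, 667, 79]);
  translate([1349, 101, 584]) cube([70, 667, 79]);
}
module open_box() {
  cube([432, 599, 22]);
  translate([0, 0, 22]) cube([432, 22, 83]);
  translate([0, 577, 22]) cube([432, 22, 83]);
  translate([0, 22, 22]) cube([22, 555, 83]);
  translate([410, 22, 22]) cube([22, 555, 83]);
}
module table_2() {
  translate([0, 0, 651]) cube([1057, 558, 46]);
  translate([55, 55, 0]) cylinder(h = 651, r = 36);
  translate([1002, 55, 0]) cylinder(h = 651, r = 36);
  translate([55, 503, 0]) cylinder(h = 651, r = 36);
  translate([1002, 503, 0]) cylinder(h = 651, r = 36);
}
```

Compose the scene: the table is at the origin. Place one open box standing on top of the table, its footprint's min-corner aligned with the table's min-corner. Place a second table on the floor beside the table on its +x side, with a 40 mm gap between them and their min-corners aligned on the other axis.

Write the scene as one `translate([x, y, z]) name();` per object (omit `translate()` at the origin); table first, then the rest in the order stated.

table();
translate([0, 0, 712]) open_box();
translate([1490, 0, 0]) table_2();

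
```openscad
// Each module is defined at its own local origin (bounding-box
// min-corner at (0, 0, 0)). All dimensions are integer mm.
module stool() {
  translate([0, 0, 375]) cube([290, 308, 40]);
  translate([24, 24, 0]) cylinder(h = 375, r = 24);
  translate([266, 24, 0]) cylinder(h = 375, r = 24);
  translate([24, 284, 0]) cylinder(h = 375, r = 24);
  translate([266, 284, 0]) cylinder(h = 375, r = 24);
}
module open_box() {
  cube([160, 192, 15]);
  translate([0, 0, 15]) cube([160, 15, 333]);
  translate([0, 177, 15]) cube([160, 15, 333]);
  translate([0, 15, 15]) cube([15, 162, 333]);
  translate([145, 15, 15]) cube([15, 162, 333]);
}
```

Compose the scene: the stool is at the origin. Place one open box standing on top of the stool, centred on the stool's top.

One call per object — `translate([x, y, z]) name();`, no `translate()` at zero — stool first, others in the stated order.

stool();
translate([65, 58, 415]) open_box();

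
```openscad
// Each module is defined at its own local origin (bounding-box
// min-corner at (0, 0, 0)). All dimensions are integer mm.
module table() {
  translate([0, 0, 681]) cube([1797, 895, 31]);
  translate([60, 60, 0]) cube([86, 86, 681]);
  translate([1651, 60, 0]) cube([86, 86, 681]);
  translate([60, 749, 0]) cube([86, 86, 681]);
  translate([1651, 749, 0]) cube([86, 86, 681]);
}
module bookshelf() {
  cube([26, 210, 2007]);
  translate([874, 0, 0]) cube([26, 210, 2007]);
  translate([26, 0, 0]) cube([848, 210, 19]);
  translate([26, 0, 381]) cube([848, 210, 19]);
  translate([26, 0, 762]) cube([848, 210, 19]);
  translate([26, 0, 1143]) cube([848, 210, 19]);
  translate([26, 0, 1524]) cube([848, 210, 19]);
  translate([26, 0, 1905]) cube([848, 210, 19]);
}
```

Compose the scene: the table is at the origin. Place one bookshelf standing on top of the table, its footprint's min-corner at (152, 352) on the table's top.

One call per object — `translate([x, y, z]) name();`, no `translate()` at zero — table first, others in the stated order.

table();
translate([152, 352, 712]) bookshelf();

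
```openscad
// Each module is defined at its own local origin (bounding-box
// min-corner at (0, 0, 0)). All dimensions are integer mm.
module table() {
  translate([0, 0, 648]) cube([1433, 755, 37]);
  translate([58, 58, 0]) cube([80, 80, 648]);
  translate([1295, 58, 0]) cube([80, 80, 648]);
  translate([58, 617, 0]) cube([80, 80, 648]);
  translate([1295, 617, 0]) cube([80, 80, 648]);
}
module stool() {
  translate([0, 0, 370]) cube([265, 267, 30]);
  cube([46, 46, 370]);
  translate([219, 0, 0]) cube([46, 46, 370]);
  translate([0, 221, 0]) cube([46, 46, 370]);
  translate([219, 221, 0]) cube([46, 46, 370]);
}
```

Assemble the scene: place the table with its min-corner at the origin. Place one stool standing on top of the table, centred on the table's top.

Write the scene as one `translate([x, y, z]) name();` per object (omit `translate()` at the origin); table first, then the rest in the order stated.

table();
translate([584, 244, 685]) stool();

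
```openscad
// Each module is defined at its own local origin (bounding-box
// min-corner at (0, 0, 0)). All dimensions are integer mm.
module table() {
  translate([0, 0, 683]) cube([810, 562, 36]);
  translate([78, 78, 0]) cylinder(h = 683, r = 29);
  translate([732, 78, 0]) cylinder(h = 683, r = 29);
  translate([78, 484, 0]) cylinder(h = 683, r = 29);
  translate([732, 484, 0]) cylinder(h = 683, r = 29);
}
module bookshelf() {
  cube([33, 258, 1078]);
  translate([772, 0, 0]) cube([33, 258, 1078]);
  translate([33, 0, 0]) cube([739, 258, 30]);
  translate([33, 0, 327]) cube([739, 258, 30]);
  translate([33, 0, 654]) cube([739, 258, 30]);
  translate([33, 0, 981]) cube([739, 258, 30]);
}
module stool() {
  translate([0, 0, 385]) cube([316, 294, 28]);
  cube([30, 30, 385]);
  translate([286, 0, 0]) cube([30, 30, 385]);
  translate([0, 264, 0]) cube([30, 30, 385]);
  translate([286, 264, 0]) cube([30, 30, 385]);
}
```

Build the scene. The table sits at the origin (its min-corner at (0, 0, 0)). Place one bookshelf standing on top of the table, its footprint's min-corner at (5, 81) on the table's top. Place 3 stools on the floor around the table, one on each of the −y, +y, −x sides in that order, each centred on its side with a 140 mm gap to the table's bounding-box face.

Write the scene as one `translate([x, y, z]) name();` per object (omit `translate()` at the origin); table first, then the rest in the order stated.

table();
translate([5, 81, 719]) bookshelf();
translate([247, -434, 0]) stool();
translate([247, 702, 0]) stool();
translate([-456, 134, 0]) stool();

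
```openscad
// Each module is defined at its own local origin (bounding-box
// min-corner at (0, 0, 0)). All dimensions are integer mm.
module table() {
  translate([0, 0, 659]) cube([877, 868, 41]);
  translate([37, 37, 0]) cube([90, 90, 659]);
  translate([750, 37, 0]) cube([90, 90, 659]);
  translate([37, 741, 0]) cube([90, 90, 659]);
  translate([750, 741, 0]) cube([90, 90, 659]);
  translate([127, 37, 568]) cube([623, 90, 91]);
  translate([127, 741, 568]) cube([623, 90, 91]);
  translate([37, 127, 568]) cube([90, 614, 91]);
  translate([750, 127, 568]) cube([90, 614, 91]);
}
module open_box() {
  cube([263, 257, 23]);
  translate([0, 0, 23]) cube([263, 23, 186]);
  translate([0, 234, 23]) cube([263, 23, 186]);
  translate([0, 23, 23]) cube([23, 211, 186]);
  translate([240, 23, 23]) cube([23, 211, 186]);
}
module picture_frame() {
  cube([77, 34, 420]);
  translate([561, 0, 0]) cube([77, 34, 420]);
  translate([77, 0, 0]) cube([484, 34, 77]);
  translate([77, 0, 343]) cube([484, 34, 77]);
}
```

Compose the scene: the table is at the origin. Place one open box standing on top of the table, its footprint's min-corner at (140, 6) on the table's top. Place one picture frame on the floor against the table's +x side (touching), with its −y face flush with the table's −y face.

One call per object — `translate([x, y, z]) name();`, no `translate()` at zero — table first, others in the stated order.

table();
translate([140, 6, 700]) open_box();
translate([877, 0, 0]) picture_frame();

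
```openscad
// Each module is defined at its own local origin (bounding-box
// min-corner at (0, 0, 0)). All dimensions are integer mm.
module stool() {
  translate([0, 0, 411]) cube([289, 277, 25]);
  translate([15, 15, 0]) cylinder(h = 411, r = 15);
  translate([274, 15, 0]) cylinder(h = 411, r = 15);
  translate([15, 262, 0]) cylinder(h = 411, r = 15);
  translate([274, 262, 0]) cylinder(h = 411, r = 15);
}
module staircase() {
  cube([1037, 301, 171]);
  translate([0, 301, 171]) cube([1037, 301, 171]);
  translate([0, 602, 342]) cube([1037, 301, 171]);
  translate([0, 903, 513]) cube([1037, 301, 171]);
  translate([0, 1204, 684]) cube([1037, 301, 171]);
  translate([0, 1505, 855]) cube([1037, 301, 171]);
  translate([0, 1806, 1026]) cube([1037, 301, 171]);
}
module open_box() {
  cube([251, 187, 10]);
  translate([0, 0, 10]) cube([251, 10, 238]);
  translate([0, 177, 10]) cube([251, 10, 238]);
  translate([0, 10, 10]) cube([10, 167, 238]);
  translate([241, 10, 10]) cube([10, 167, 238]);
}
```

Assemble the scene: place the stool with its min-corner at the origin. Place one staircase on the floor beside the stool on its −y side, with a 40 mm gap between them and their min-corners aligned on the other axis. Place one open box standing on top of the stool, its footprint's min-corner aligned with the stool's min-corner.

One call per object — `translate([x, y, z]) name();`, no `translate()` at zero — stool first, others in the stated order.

stool();
translate([0, -2147, 0]) staircase();
translate([0, 0, 436]) open_box();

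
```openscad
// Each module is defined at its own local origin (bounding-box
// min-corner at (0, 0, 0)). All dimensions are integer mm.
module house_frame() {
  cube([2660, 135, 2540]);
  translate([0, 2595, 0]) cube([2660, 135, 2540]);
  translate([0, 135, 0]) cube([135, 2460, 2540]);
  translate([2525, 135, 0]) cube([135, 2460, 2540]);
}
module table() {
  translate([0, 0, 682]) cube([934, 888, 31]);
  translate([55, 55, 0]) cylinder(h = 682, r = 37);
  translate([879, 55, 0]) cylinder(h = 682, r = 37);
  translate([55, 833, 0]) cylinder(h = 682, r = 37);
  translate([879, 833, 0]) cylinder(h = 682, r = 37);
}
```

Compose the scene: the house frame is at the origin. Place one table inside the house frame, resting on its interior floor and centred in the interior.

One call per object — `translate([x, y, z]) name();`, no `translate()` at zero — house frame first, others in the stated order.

house_frame();
translate([863, 921, 0]) table();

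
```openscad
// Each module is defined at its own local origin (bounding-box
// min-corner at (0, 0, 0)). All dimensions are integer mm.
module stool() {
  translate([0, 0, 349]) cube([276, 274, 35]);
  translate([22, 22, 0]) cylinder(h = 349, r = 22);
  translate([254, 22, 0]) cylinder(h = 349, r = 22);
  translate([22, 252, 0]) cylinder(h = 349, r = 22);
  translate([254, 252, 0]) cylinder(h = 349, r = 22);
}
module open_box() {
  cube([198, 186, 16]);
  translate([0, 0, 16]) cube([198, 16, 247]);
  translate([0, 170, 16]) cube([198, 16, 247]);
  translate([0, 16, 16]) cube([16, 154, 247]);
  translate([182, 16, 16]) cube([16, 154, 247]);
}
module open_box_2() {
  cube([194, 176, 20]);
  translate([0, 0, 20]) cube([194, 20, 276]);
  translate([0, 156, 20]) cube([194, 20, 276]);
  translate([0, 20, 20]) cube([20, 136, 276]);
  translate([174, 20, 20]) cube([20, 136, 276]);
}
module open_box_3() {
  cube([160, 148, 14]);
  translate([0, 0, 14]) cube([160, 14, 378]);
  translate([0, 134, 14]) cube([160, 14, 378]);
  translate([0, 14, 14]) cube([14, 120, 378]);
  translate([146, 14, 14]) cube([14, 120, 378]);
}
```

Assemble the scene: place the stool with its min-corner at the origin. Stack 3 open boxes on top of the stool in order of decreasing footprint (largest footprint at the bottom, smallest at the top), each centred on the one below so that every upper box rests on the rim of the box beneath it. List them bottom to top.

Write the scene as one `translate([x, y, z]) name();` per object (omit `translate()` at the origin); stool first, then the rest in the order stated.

stool();
translate([39, 44, 384]) open_box();
translate([41, 49, 647]) open_box_2();
translate([58, 63, 943]) open_box_3();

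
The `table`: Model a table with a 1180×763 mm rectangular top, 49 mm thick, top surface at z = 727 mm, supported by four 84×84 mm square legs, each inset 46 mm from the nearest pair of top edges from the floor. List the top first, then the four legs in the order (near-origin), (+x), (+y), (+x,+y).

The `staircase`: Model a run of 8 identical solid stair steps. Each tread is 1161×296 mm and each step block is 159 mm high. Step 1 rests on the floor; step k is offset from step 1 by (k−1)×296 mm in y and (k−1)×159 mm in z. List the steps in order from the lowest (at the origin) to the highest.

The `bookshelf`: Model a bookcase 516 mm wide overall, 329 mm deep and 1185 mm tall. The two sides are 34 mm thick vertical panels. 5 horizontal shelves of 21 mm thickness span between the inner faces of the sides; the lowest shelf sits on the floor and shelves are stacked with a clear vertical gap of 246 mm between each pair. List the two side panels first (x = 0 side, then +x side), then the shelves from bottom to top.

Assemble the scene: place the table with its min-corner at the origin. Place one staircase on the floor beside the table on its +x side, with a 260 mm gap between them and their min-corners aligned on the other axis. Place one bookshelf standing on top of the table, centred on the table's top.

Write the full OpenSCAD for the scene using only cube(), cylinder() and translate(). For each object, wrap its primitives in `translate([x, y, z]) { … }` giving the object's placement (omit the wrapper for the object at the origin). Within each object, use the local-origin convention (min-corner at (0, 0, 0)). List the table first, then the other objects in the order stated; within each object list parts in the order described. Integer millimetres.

translate([0, 0, 678]) cube([1180, 763, 49]);
translate([46, 46, 0]) cube([84, 84, 678]);
translate([1050, 46, 0]) cube([84, 84, 678]);
translate([46, 633, 0]) cube([84, 84, 678]);
translate([1050, 633, 0]) cube([84, 84, 678]);
translate([1440, 0, 0]) {
  cube([1161, 296, 159]);
  translate([0, 296, 159]) cube([1161, 296, 159]);
  translate([0, 592, 318]) cube([1161, 296, 159]);
  translate([0, 888, 477]) cube([1161, 296, 159]);
  translate([0, 1184, 636]) cube([1161, 296, 159]);
  translate([0, 1480, 795]) cube([1161, 296, 159]);
  translate([0, 1776, 954]) cube([1161, 296, 159]);
  translate([0, 2072, 1113]) cube([1161, 296, 159]);
}
translate([332, 217, 727]) {
  cube([34, 329, 1185]);
  translate([482, 0, 0]) cube([34, 329, 1185]);
  translate([34, 0, 0]) cube([448, 329, 21]);
  translate([34, 0, 267]) cube([448, 329, 21]);
  translate([34, 0, 534]) cube([448, 329, 21]);
  translate([34, 0, 801]) cube([448, 329, 21]);
  translate([34, 0, 1068]) cube([448, 329, 21]);
}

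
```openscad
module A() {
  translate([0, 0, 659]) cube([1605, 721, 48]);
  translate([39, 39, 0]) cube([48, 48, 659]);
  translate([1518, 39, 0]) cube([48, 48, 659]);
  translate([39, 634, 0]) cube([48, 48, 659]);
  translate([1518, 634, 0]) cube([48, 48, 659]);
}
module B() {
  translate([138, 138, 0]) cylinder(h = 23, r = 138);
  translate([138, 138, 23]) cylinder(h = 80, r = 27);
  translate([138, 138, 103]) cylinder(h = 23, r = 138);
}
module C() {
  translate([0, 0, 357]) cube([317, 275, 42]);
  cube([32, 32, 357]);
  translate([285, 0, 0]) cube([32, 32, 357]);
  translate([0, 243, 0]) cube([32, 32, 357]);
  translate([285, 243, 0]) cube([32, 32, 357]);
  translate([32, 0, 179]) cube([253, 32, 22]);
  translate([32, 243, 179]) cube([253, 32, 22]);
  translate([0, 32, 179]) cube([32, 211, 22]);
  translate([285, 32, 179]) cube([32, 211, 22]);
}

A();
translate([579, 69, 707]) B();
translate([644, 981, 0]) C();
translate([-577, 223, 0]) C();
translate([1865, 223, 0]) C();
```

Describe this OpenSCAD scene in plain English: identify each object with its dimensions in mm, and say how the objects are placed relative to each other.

A is a rectangular dining table. The top is 1605×721×48 mm with its upper surface at z = 707 mm. It stands on four 48×48 mm square legs, each inset 39 mm from the nearest pair of top edges, running from the floor to the underside of the top.

B is a spool: two coaxial disc flanges of radius 138 mm and thickness 23 mm, joined by a core cylinder of radius 27 mm and height 80 mm. The lower flange rests on z = 0 and the three cylinders share a vertical axis.

C is a four-legged stool. The seat is a 317×275×42 mm slab whose top surface is at z = 399 mm; four square legs, each 32×32 mm in cross-section, run from the floor (z = 0) to the underside of the seat, each flush with a corner of the seat. Four stretchers, 32 mm wide and 22 mm tall, connect adjacent legs with their undersides at z = 179 mm, each running between the inner faces of the legs it joins and aligned with the legs' outer faces on the other axis.

The spool is on top of the table. Three stools sit around the table at the +y, −x, +x sides.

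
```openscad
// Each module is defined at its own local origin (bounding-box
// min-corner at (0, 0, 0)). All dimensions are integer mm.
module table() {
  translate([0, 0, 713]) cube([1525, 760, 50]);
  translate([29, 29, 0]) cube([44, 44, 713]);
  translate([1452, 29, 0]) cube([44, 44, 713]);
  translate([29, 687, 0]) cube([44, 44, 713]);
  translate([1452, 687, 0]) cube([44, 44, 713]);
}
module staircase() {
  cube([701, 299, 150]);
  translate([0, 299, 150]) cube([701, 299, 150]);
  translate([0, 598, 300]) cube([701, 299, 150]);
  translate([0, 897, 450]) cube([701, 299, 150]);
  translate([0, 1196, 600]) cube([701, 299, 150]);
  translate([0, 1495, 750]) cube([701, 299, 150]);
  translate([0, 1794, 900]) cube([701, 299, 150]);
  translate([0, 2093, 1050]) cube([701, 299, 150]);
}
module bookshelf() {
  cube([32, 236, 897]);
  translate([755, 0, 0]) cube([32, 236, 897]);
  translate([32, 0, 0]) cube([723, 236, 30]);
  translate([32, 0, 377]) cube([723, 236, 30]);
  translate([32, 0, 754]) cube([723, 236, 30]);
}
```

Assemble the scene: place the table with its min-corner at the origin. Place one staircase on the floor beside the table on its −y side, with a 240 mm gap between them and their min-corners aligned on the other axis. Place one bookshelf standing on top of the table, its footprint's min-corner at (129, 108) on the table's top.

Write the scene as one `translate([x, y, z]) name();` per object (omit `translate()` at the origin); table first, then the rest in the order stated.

table();
translate([0, -2632, 0]) staircase();
translate([129, 108, 763]) bookshelf();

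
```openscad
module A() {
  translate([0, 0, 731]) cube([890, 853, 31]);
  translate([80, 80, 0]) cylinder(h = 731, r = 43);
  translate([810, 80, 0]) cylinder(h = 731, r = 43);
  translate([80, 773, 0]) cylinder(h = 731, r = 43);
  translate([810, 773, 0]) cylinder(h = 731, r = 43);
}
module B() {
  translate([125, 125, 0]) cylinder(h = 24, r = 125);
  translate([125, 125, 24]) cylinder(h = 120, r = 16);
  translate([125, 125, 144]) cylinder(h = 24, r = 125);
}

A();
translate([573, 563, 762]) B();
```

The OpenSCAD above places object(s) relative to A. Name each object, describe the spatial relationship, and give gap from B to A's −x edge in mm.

A is a table. B is a spool. The spool is on top of the table. The gap from the spool to the table's −x edge is 573 mm.

The spool's min-x is at 573; the table's min-x is 0; gap = 573 mm.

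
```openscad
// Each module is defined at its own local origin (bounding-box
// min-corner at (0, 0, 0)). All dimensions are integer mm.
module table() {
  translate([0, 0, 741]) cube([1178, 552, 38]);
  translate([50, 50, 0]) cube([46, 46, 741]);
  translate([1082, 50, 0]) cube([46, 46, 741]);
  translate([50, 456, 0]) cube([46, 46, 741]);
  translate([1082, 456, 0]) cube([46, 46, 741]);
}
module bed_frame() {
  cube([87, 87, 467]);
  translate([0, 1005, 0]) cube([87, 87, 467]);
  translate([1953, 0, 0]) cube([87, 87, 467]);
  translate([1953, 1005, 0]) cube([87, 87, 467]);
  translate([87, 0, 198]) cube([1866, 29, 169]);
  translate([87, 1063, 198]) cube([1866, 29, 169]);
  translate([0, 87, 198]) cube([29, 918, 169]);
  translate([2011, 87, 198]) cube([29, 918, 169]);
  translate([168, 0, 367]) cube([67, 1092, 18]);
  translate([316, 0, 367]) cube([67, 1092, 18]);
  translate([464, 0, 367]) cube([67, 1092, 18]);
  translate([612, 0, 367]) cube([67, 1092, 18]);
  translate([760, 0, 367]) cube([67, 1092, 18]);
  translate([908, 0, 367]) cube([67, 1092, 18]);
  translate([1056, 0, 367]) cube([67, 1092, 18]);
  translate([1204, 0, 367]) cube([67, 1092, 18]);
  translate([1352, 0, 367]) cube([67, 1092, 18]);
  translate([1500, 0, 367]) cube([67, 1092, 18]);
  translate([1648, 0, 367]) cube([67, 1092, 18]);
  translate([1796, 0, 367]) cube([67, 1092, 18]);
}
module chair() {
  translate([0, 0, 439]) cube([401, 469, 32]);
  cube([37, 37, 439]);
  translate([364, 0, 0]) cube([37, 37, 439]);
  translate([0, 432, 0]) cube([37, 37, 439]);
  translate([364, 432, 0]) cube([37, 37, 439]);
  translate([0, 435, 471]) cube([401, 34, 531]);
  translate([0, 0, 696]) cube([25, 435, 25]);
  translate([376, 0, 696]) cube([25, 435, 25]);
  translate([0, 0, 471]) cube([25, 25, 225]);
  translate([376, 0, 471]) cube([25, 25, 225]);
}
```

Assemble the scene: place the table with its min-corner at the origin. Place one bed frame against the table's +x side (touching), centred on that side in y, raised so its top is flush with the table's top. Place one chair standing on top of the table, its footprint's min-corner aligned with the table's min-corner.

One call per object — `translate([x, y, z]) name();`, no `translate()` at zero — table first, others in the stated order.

table();
translate([1178, -270, 312]) bed_frame();
translate([0, 0, 779]) chair();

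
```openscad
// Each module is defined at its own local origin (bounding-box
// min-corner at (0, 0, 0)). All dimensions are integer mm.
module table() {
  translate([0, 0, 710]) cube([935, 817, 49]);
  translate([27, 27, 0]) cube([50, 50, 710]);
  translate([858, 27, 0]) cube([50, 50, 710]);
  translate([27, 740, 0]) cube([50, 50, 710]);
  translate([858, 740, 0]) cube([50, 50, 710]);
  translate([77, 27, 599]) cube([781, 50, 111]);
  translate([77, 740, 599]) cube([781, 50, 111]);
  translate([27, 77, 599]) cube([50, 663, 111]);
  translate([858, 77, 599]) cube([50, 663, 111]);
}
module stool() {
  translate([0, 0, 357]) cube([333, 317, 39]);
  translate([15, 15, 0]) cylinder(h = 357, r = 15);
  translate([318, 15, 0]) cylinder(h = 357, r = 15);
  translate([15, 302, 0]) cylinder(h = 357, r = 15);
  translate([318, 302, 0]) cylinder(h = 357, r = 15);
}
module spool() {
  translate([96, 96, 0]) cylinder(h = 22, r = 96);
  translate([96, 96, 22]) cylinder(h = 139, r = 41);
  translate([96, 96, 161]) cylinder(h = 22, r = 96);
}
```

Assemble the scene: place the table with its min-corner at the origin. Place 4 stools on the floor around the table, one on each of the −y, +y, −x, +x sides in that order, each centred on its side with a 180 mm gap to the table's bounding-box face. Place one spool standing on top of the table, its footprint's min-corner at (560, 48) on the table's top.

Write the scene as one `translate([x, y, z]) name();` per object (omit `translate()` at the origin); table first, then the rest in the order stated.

table();
translate([301, -497, 0]) stool();
translate([301, 997, 0]) stool();
translate([-513, 250, 0]) stool();
translate([1115, 250, 0]) stool();
translate([560, 48, 759]) spool();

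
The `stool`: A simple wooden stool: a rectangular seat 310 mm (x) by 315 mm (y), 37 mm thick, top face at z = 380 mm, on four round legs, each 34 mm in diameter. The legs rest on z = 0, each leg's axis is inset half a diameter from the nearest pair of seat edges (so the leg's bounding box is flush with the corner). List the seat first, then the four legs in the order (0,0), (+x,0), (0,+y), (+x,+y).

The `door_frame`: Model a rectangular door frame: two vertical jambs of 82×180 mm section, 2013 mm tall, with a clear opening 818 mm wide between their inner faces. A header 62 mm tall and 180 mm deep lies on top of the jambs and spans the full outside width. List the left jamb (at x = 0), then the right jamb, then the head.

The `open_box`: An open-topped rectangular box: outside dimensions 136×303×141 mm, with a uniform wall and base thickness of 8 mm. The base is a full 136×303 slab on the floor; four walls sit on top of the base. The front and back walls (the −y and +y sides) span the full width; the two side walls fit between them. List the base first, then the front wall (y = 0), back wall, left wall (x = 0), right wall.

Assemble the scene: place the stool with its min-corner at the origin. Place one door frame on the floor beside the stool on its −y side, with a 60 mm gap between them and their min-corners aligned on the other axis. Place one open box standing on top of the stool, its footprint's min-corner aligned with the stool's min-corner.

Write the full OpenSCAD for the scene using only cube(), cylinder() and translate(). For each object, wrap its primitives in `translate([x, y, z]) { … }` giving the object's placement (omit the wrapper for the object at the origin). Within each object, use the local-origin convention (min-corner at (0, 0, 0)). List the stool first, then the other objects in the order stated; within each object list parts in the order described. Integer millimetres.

translate([0, 0, 343]) cube([310, 315, 37]);
translate([17, 17, 0]) cylinder(h = 343, r = 17);
translate([293, 17, 0]) cylinder(h = 343, r = 17);
translate([17, 298, 0]) cylinder(h = 343, r = 17);
translate([293, 298, 0]) cylinder(h = 343, r = 17);
translate([0, -240, 0]) {
  cube([82, 180, 2013]);
  translate([900, 0, 0]) cube([82, 180, 2013]);
  translate([0, 0, 2013]) cube([982, 180, 62]);
}
translate([0, 0, 380]) {
  cube([136, 303, 8]);
  translate([0, 0, 8]) cube([136, 8, 133]);
  translate([0, 295, 8]) cube([136, 8, 133]);
  translate([0, 8, 8]) cube([8, 287, 133]);
  translate([128, 8, 8]) cube([8, 287, 133]);
}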